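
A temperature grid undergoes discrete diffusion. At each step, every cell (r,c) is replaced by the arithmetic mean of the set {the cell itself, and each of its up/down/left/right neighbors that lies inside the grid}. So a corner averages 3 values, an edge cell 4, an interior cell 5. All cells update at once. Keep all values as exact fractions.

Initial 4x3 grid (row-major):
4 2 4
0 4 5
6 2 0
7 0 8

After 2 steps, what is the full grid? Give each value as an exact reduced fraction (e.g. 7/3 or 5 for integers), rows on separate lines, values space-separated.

After step 1:
  2 7/2 11/3
  7/2 13/5 13/4
  15/4 12/5 15/4
  13/3 17/4 8/3
After step 2:
  3 353/120 125/36
  237/80 61/20 199/60
  839/240 67/20 181/60
  37/9 273/80 32/9

Answer: 3 353/120 125/36
237/80 61/20 199/60
839/240 67/20 181/60
37/9 273/80 32/9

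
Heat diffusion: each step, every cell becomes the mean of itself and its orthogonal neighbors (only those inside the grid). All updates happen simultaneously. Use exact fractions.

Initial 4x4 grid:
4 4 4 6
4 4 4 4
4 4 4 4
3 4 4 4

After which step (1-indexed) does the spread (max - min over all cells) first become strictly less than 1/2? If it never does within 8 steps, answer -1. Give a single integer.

Step 1: max=14/3, min=11/3, spread=1
Step 2: max=41/9, min=67/18, spread=5/6
Step 3: max=473/108, min=823/216, spread=41/72
Step 4: max=14003/3240, min=24877/6480, spread=1043/2160
  -> spread < 1/2 first at step 4
Step 5: max=414353/97200, min=752047/194400, spread=25553/64800
Step 6: max=12322661/2916000, min=22707733/5832000, spread=645863/1944000
Step 7: max=45856729/10935000, min=137005949/34992000, spread=16225973/58320000
Step 8: max=10941009383/2624400000, min=20653996417/5248800000, spread=409340783/1749600000

Answer: 4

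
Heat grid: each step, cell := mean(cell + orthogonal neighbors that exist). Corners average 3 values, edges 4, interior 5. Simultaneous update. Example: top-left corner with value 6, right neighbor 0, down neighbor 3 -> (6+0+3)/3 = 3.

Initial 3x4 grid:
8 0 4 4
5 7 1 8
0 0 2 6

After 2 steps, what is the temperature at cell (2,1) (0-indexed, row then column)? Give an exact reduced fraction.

Answer: 263/120

Derivation:
Step 1: cell (2,1) = 9/4
Step 2: cell (2,1) = 263/120
Full grid after step 2:
  169/36 209/60 251/60 37/9
  17/5 19/5 13/4 1189/240
  107/36 263/120 427/120 37/9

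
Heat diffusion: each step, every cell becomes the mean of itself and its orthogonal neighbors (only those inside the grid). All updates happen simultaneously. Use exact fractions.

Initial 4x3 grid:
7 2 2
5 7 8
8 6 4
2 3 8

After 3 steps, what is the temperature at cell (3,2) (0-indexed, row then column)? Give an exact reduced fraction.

Step 1: cell (3,2) = 5
Step 2: cell (3,2) = 65/12
Step 3: cell (3,2) = 637/120
Full grid after step 3:
  5603/1080 36217/7200 1169/240
  9853/1800 32011/6000 12629/2400
  19231/3600 16243/3000 13129/2400
  10931/2160 74359/14400 637/120

Answer: 637/120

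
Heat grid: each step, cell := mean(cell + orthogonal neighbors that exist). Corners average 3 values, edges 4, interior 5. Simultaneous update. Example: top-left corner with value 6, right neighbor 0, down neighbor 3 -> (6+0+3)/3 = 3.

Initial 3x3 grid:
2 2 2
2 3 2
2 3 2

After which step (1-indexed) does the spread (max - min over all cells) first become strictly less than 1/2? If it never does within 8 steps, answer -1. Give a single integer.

Step 1: max=5/2, min=2, spread=1/2
Step 2: max=287/120, min=173/80, spread=11/48
  -> spread < 1/2 first at step 2
Step 3: max=16999/7200, min=263/120, spread=1219/7200
Step 4: max=1004603/432000, min=212759/96000, spread=755/6912
Step 5: max=59945491/25920000, min=38640119/17280000, spread=6353/82944
Step 6: max=3575458127/1555200000, min=2327877293/1036800000, spread=53531/995328
Step 7: max=213864444319/93312000000, min=5193614173/2304000000, spread=450953/11943936
Step 8: max=12797789793443/5598720000000, min=8432926450837/3732480000000, spread=3799043/143327232

Answer: 2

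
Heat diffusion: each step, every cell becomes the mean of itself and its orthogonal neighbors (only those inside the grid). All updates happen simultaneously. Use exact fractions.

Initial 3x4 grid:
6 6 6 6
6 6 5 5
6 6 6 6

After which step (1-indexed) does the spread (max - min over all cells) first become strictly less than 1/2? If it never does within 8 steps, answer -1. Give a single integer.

Answer: 2

Derivation:
Step 1: max=6, min=11/2, spread=1/2
Step 2: max=6, min=673/120, spread=47/120
  -> spread < 1/2 first at step 2
Step 3: max=2383/400, min=40619/7200, spread=91/288
Step 4: max=14227/2400, min=2452801/432000, spread=108059/432000
Step 5: max=2837341/480000, min=147656339/25920000, spread=222403/1036800
Step 6: max=509039357/86400000, min=8890474201/1555200000, spread=10889369/62208000
Step 7: max=30471808463/5184000000, min=534727544459/93312000000, spread=110120063/746496000
Step 8: max=608114672839/103680000000, min=32155360483681/5598720000000, spread=5462654797/44789760000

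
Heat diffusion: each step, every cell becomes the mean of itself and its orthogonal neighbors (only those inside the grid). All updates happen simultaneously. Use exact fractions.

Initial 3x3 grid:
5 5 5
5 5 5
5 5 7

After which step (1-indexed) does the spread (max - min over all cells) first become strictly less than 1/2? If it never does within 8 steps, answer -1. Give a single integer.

Answer: 3

Derivation:
Step 1: max=17/3, min=5, spread=2/3
Step 2: max=50/9, min=5, spread=5/9
Step 3: max=581/108, min=5, spread=41/108
  -> spread < 1/2 first at step 3
Step 4: max=34531/6480, min=911/180, spread=347/1296
Step 5: max=2050937/388800, min=9157/1800, spread=2921/15552
Step 6: max=122468539/23328000, min=1105483/216000, spread=24611/186624
Step 7: max=7317122033/1399680000, min=24956741/4860000, spread=207329/2239488
Step 8: max=437933952451/83980800000, min=1334801599/259200000, spread=1746635/26873856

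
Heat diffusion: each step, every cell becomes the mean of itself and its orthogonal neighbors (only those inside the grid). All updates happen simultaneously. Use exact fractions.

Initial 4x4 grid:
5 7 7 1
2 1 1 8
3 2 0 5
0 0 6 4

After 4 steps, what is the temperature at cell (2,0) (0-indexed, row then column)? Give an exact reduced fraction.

Answer: 26689/12000

Derivation:
Step 1: cell (2,0) = 7/4
Step 2: cell (2,0) = 67/40
Step 3: cell (2,0) = 827/400
Step 4: cell (2,0) = 26689/12000
Full grid after step 4:
  114041/32400 199009/54000 213641/54000 66527/16200
  318473/108000 282899/90000 158993/45000 52469/13500
  26689/12000 12539/5000 30877/10000 5387/1500
  10463/5400 79807/36000 105023/36000 36869/10800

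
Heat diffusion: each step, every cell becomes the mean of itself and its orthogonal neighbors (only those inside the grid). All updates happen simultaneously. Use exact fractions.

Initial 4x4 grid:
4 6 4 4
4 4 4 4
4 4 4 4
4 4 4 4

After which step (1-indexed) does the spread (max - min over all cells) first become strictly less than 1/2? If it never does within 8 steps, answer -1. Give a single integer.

Step 1: max=14/3, min=4, spread=2/3
Step 2: max=271/60, min=4, spread=31/60
Step 3: max=2371/540, min=4, spread=211/540
  -> spread < 1/2 first at step 3
Step 4: max=232843/54000, min=4, spread=16843/54000
Step 5: max=2082643/486000, min=18079/4500, spread=130111/486000
Step 6: max=61962367/14580000, min=1087159/270000, spread=3255781/14580000
Step 7: max=1849953691/437400000, min=1091107/270000, spread=82360351/437400000
Step 8: max=55239316891/13122000000, min=196906441/48600000, spread=2074577821/13122000000

Answer: 3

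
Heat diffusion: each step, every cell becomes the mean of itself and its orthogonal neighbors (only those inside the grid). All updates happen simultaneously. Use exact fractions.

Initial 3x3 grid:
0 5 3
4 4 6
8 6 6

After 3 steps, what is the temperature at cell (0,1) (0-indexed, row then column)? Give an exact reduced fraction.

Step 1: cell (0,1) = 3
Step 2: cell (0,1) = 47/12
Step 3: cell (0,1) = 2869/720
Full grid after step 3:
  47/12 2869/720 1895/432
  1063/240 5717/1200 13951/2880
  187/36 1273/240 263/48

Answer: 2869/720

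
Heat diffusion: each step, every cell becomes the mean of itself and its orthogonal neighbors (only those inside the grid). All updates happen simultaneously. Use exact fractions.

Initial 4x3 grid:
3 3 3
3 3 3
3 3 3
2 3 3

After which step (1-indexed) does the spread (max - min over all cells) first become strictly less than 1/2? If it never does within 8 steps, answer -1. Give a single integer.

Step 1: max=3, min=8/3, spread=1/3
  -> spread < 1/2 first at step 1
Step 2: max=3, min=49/18, spread=5/18
Step 3: max=3, min=607/216, spread=41/216
Step 4: max=3, min=73543/25920, spread=4217/25920
Step 5: max=21521/7200, min=4456451/1555200, spread=38417/311040
Step 6: max=429403/144000, min=268735789/93312000, spread=1903471/18662400
Step 7: max=12844241/4320000, min=16195170911/5598720000, spread=18038617/223948800
Step 8: max=1153473241/388800000, min=974501417149/335923200000, spread=883978523/13436928000

Answer: 1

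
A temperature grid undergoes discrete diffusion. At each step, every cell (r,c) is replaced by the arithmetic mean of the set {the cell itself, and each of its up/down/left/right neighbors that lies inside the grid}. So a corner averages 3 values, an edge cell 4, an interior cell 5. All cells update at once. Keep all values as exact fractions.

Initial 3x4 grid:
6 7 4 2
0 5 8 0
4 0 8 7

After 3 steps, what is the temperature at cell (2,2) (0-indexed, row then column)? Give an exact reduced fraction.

Answer: 1121/240

Derivation:
Step 1: cell (2,2) = 23/4
Step 2: cell (2,2) = 5
Step 3: cell (2,2) = 1121/240
Full grid after step 3:
  911/216 1313/288 2147/480 37/9
  2231/576 2557/600 457/100 4259/960
  1483/432 37/9 1121/240 75/16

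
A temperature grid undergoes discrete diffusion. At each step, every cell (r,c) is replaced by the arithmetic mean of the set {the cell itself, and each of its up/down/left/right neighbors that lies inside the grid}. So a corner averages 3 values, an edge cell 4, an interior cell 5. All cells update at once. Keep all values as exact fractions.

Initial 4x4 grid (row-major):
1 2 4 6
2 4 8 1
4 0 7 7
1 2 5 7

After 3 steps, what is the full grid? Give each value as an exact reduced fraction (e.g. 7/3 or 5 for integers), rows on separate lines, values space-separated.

Answer: 5677/2160 23359/7200 30079/7200 9823/2160
4801/1800 20167/6000 26341/6000 18047/3600
907/360 4129/1200 223/48 19003/3600
5639/2160 4741/1440 33401/7200 11609/2160

Derivation:
After step 1:
  5/3 11/4 5 11/3
  11/4 16/5 24/5 11/2
  7/4 17/5 27/5 11/2
  7/3 2 21/4 19/3
After step 2:
  43/18 757/240 973/240 85/18
  281/120 169/50 239/50 73/15
  307/120 63/20 487/100 341/60
  73/36 779/240 1139/240 205/36
After step 3:
  5677/2160 23359/7200 30079/7200 9823/2160
  4801/1800 20167/6000 26341/6000 18047/3600
  907/360 4129/1200 223/48 19003/3600
  5639/2160 4741/1440 33401/7200 11609/2160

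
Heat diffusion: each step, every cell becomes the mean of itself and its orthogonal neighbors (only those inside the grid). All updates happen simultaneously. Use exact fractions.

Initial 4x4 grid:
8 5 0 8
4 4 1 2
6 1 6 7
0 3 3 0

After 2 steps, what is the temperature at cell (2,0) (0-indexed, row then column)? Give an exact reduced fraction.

Answer: 61/16

Derivation:
Step 1: cell (2,0) = 11/4
Step 2: cell (2,0) = 61/16
Full grid after step 2:
  185/36 197/48 821/240 34/9
  203/48 387/100 86/25 851/240
  61/16 151/50 339/100 911/240
  5/2 47/16 701/240 121/36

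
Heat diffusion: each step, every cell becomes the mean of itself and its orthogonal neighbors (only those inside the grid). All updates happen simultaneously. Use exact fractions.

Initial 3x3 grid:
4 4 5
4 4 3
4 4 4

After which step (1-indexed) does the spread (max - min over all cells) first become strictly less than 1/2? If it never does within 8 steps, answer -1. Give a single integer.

Step 1: max=17/4, min=11/3, spread=7/12
Step 2: max=49/12, min=58/15, spread=13/60
  -> spread < 1/2 first at step 2
Step 3: max=19427/4800, min=523/135, spread=7483/43200
Step 4: max=173857/43200, min=423779/108000, spread=21727/216000
Step 5: max=23042681/5760000, min=3820289/972000, spread=10906147/155520000
Step 6: max=621374713/155520000, min=460359941/116640000, spread=36295/746496
Step 7: max=37192562411/9331200000, min=6913884163/1749600000, spread=305773/8957952
Step 8: max=2229426305617/559872000000, min=1662007420619/419904000000, spread=2575951/107495424

Answer: 2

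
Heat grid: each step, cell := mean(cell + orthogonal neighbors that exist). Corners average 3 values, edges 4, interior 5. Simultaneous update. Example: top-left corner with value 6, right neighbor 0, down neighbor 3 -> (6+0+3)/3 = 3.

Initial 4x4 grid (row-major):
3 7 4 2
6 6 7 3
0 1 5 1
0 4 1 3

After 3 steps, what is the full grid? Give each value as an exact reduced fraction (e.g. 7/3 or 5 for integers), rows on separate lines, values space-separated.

After step 1:
  16/3 5 5 3
  15/4 27/5 5 13/4
  7/4 16/5 3 3
  4/3 3/2 13/4 5/3
After step 2:
  169/36 311/60 9/2 15/4
  487/120 447/100 433/100 57/16
  301/120 297/100 349/100 131/48
  55/36 557/240 113/48 95/36
After step 3:
  5017/1080 16963/3600 5329/1200 63/16
  7079/1800 12607/3000 8141/2000 8623/2400
  4979/1800 18911/6000 2381/750 22357/7200
  4577/2160 16511/7200 19447/7200 139/54

Answer: 5017/1080 16963/3600 5329/1200 63/16
7079/1800 12607/3000 8141/2000 8623/2400
4979/1800 18911/6000 2381/750 22357/7200
4577/2160 16511/7200 19447/7200 139/54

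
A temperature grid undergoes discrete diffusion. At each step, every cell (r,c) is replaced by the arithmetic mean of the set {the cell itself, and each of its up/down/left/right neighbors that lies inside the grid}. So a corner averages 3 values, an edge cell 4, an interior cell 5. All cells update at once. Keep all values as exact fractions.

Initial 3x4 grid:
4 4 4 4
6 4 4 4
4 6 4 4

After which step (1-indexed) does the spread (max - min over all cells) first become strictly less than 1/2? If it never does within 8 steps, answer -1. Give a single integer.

Step 1: max=16/3, min=4, spread=4/3
Step 2: max=193/40, min=4, spread=33/40
Step 3: max=5179/1080, min=4, spread=859/1080
Step 4: max=300803/64800, min=3679/900, spread=7183/12960
Step 5: max=17891077/3888000, min=222211/54000, spread=378377/777600
  -> spread < 1/2 first at step 5
Step 6: max=1058781623/233280000, min=2249789/540000, spread=3474911/9331200
Step 7: max=63070000357/13996800000, min=203853989/48600000, spread=174402061/559872000
Step 8: max=3756516566063/839808000000, min=24639816727/5832000000, spread=1667063659/6718464000

Answer: 5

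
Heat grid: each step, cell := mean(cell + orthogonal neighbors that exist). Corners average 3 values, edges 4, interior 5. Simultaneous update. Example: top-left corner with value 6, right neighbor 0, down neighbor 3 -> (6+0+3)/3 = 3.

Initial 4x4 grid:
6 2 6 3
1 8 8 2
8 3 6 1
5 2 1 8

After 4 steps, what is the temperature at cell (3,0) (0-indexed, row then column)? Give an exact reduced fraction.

Answer: 3863/900

Derivation:
Step 1: cell (3,0) = 5
Step 2: cell (3,0) = 4
Step 3: cell (3,0) = 269/60
Step 4: cell (3,0) = 3863/900
Full grid after step 4:
  34307/7200 331417/72000 1003387/216000 35189/8100
  55067/12000 286627/60000 49657/11250 947917/216000
  55567/12000 16361/3750 791687/180000 174721/43200
  3863/900 156331/36000 86381/21600 260597/64800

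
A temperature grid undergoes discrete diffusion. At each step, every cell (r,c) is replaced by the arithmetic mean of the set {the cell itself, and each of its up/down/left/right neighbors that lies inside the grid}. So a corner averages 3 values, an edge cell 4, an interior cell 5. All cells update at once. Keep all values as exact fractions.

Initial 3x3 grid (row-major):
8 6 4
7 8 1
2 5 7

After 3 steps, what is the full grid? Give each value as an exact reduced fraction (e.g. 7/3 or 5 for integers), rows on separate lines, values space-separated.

Answer: 4333/720 41419/7200 5507/1080
85013/14400 32131/6000 2033/400
11719/2160 12673/2400 5227/1080

Derivation:
After step 1:
  7 13/2 11/3
  25/4 27/5 5
  14/3 11/2 13/3
After step 2:
  79/12 677/120 91/18
  1399/240 573/100 23/5
  197/36 199/40 89/18
After step 3:
  4333/720 41419/7200 5507/1080
  85013/14400 32131/6000 2033/400
  11719/2160 12673/2400 5227/1080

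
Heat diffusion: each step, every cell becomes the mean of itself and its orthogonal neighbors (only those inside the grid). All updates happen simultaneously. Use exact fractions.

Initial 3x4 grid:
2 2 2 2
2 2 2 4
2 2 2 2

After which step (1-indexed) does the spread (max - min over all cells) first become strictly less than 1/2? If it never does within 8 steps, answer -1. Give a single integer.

Step 1: max=8/3, min=2, spread=2/3
Step 2: max=307/120, min=2, spread=67/120
Step 3: max=2597/1080, min=2, spread=437/1080
  -> spread < 1/2 first at step 3
Step 4: max=1021531/432000, min=1009/500, spread=29951/86400
Step 5: max=8991821/3888000, min=6908/3375, spread=206761/777600
Step 6: max=3566595571/1555200000, min=5565671/2700000, spread=14430763/62208000
Step 7: max=211731741689/93312000000, min=449652727/216000000, spread=139854109/746496000
Step 8: max=12619911890251/5598720000000, min=40731228977/19440000000, spread=7114543559/44789760000

Answer: 3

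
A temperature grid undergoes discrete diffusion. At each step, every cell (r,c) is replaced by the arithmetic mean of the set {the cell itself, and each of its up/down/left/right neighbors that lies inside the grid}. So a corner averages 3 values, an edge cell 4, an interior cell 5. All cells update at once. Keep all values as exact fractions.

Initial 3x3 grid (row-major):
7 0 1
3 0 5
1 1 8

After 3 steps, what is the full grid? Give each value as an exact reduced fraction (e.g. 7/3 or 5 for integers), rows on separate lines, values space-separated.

Answer: 5303/2160 8989/3600 311/120
3959/1600 15397/6000 20803/7200
5293/2160 19853/7200 1657/540

Derivation:
After step 1:
  10/3 2 2
  11/4 9/5 7/2
  5/3 5/2 14/3
After step 2:
  97/36 137/60 5/2
  191/80 251/100 359/120
  83/36 319/120 32/9
After step 3:
  5303/2160 8989/3600 311/120
  3959/1600 15397/6000 20803/7200
  5293/2160 19853/7200 1657/540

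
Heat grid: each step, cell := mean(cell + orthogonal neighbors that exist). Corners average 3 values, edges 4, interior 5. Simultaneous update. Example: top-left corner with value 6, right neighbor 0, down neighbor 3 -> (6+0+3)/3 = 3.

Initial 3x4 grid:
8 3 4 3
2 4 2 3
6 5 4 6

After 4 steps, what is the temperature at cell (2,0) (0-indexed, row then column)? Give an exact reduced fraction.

Step 1: cell (2,0) = 13/3
Step 2: cell (2,0) = 169/36
Step 3: cell (2,0) = 587/135
Step 4: cell (2,0) = 141613/32400
Full grid after step 4:
  276251/64800 856037/216000 808757/216000 115183/32400
  919117/216000 743491/180000 340283/90000 1608749/432000
  141613/32400 223853/54000 216533/54000 248591/64800

Answer: 141613/32400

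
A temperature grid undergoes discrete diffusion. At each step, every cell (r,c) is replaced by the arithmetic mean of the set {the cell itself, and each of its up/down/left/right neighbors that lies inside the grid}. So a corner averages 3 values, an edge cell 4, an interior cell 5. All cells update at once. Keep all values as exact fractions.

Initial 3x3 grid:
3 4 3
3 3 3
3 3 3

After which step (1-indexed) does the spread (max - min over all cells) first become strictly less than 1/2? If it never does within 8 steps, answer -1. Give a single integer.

Answer: 1

Derivation:
Step 1: max=10/3, min=3, spread=1/3
  -> spread < 1/2 first at step 1
Step 2: max=787/240, min=3, spread=67/240
Step 3: max=6917/2160, min=607/200, spread=1807/10800
Step 4: max=2749963/864000, min=16561/5400, spread=33401/288000
Step 5: max=24557933/7776000, min=1663391/540000, spread=3025513/38880000
Step 6: max=9796126867/3110400000, min=89155949/28800000, spread=53531/995328
Step 7: max=585904925849/186624000000, min=24119116051/7776000000, spread=450953/11943936
Step 8: max=35101223560603/11197440000000, min=2900368610519/933120000000, spread=3799043/143327232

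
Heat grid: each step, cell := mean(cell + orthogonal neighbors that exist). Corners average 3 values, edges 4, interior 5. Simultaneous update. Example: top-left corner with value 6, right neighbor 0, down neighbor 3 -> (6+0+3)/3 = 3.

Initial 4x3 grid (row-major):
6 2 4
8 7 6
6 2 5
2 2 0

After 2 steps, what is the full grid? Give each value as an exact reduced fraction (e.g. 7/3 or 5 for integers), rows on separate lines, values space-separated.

After step 1:
  16/3 19/4 4
  27/4 5 11/2
  9/2 22/5 13/4
  10/3 3/2 7/3
After step 2:
  101/18 229/48 19/4
  259/48 132/25 71/16
  1139/240 373/100 929/240
  28/9 347/120 85/36

Answer: 101/18 229/48 19/4
259/48 132/25 71/16
1139/240 373/100 929/240
28/9 347/120 85/36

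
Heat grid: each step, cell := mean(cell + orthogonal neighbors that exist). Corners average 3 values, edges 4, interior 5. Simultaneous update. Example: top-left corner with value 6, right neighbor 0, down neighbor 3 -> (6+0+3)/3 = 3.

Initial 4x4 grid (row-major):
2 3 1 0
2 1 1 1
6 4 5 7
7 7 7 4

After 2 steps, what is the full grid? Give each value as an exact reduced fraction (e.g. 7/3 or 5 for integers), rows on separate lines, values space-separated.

After step 1:
  7/3 7/4 5/4 2/3
  11/4 11/5 9/5 9/4
  19/4 23/5 24/5 17/4
  20/3 25/4 23/4 6
After step 2:
  41/18 113/60 41/30 25/18
  361/120 131/50 123/50 269/120
  563/120 113/25 106/25 173/40
  53/9 349/60 57/10 16/3

Answer: 41/18 113/60 41/30 25/18
361/120 131/50 123/50 269/120
563/120 113/25 106/25 173/40
53/9 349/60 57/10 16/3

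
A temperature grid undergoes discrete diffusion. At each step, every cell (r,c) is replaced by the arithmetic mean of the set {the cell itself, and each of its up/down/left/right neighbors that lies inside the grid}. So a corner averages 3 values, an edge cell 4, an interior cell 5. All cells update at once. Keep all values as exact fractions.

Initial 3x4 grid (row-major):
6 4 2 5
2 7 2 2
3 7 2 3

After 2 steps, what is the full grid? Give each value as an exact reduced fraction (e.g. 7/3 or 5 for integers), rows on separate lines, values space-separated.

After step 1:
  4 19/4 13/4 3
  9/2 22/5 3 3
  4 19/4 7/2 7/3
After step 2:
  53/12 41/10 7/2 37/12
  169/40 107/25 343/100 17/6
  53/12 333/80 163/48 53/18

Answer: 53/12 41/10 7/2 37/12
169/40 107/25 343/100 17/6
53/12 333/80 163/48 53/18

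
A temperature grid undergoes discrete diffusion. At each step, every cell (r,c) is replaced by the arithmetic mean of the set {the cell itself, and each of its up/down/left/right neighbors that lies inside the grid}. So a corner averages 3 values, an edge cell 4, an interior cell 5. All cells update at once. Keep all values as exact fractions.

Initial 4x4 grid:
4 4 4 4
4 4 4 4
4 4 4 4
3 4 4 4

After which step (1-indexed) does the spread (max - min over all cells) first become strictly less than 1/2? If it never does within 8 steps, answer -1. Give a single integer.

Step 1: max=4, min=11/3, spread=1/3
  -> spread < 1/2 first at step 1
Step 2: max=4, min=67/18, spread=5/18
Step 3: max=4, min=823/216, spread=41/216
Step 4: max=4, min=24877/6480, spread=1043/6480
Step 5: max=4, min=752047/194400, spread=25553/194400
Step 6: max=71921/18000, min=22656541/5832000, spread=645863/5832000
Step 7: max=479029/120000, min=682198309/174960000, spread=16225973/174960000
Step 8: max=215299/54000, min=20517722017/5248800000, spread=409340783/5248800000

Answer: 1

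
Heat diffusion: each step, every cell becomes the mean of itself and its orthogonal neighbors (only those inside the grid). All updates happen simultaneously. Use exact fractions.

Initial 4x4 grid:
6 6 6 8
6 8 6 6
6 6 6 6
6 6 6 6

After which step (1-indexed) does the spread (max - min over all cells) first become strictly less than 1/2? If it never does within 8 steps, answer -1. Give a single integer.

Answer: 3

Derivation:
Step 1: max=20/3, min=6, spread=2/3
Step 2: max=59/9, min=6, spread=5/9
Step 3: max=7007/1080, min=145/24, spread=241/540
  -> spread < 1/2 first at step 3
Step 4: max=208349/32400, min=36499/6000, spread=3517/10125
Step 5: max=6223079/972000, min=220291/36000, spread=137611/486000
Step 6: max=37156573/5832000, min=442021/72000, spread=169109/729000
Step 7: max=5556420827/874800000, min=997709843/162000000, spread=421969187/2187000000
Step 8: max=166201168889/26244000000, min=30005627243/4860000000, spread=5213477221/32805000000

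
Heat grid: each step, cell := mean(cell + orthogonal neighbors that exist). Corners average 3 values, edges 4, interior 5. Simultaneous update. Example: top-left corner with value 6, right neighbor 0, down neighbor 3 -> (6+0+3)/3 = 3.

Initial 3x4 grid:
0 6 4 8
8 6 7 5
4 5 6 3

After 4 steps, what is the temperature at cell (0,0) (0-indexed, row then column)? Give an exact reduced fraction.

Step 1: cell (0,0) = 14/3
Step 2: cell (0,0) = 79/18
Step 3: cell (0,0) = 10819/2160
Step 4: cell (0,0) = 6509/1296
Full grid after step 4:
  6509/1296 228293/43200 233657/43200 28979/5184
  449801/86400 18859/3600 79309/14400 943273/172800
  13513/2592 116509/21600 115741/21600 28253/5184

Answer: 6509/1296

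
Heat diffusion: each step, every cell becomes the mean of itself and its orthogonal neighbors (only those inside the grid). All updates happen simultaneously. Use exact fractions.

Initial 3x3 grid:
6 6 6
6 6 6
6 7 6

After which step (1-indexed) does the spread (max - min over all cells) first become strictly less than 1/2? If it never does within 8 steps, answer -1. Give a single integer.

Answer: 1

Derivation:
Step 1: max=19/3, min=6, spread=1/3
  -> spread < 1/2 first at step 1
Step 2: max=1507/240, min=6, spread=67/240
Step 3: max=13397/2160, min=1207/200, spread=1807/10800
Step 4: max=5341963/864000, min=32761/5400, spread=33401/288000
Step 5: max=47885933/7776000, min=3283391/540000, spread=3025513/38880000
Step 6: max=19127326867/3110400000, min=175555949/28800000, spread=53531/995328
Step 7: max=1145776925849/186624000000, min=47447116051/7776000000, spread=450953/11943936
Step 8: max=68693543560603/11197440000000, min=5699728610519/933120000000, spread=3799043/143327232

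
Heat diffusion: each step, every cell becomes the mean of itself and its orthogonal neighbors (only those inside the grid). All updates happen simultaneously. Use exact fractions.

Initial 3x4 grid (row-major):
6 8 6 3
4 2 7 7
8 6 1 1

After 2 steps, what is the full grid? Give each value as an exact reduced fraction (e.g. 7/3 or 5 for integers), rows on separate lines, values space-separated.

Answer: 11/2 229/40 643/120 95/18
28/5 99/20 97/20 523/120
61/12 97/20 39/10 15/4

Derivation:
After step 1:
  6 11/2 6 16/3
  5 27/5 23/5 9/2
  6 17/4 15/4 3
After step 2:
  11/2 229/40 643/120 95/18
  28/5 99/20 97/20 523/120
  61/12 97/20 39/10 15/4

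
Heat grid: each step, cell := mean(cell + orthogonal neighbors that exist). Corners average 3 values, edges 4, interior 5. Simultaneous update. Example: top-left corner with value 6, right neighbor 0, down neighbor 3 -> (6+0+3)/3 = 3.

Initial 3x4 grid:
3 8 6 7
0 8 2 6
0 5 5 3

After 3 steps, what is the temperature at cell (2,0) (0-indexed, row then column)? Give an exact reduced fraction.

Step 1: cell (2,0) = 5/3
Step 2: cell (2,0) = 107/36
Step 3: cell (2,0) = 1759/540
Full grid after step 3:
  8971/2160 1793/360 3839/720 6007/1080
  10847/2880 641/150 2019/400 2383/480
  1759/540 5717/1440 6233/1440 10159/2160

Answer: 1759/540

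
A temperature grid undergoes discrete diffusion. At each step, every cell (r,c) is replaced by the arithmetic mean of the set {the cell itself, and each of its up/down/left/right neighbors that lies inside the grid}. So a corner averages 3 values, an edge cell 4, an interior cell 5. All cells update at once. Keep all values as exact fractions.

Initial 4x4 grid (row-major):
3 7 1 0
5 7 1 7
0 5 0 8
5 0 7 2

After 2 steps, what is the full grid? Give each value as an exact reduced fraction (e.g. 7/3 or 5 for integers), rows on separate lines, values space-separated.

Answer: 53/12 67/16 757/240 107/36
35/8 377/100 373/100 847/240
347/120 98/25 163/50 1087/240
29/9 317/120 491/120 73/18

Derivation:
After step 1:
  5 9/2 9/4 8/3
  15/4 5 16/5 4
  15/4 12/5 21/5 17/4
  5/3 17/4 9/4 17/3
After step 2:
  53/12 67/16 757/240 107/36
  35/8 377/100 373/100 847/240
  347/120 98/25 163/50 1087/240
  29/9 317/120 491/120 73/18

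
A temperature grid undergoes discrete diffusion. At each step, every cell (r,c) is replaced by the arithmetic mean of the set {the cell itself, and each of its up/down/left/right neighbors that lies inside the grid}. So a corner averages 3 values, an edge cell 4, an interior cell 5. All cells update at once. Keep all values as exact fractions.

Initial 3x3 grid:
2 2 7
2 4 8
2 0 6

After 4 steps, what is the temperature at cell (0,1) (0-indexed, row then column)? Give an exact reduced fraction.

Step 1: cell (0,1) = 15/4
Step 2: cell (0,1) = 877/240
Step 3: cell (0,1) = 55319/14400
Step 4: cell (0,1) = 3211093/864000
Full grid after step 4:
  5059/1600 3211093/864000 70663/16200
  1263859/432000 654883/180000 3668843/864000
  188177/64800 246539/72000 530279/129600

Answer: 3211093/864000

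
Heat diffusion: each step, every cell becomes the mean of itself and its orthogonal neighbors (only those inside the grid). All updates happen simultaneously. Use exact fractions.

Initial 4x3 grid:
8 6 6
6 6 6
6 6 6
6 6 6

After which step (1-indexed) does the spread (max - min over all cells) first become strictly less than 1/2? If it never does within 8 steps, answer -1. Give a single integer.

Answer: 3

Derivation:
Step 1: max=20/3, min=6, spread=2/3
Step 2: max=59/9, min=6, spread=5/9
Step 3: max=689/108, min=6, spread=41/108
  -> spread < 1/2 first at step 3
Step 4: max=81977/12960, min=6, spread=4217/12960
Step 5: max=4874749/777600, min=21679/3600, spread=38417/155520
Step 6: max=291136211/46656000, min=434597/72000, spread=1903471/9331200
Step 7: max=17397149089/2799360000, min=13075759/2160000, spread=18038617/111974400
Step 8: max=1041037782851/167961600000, min=1179326759/194400000, spread=883978523/6718464000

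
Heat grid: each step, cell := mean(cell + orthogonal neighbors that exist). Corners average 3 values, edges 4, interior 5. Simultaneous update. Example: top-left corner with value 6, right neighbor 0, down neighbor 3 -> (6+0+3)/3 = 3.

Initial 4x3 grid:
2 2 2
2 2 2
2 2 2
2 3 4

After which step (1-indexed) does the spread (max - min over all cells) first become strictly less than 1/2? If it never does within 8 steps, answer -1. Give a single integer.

Step 1: max=3, min=2, spread=1
Step 2: max=11/4, min=2, spread=3/4
Step 3: max=1859/720, min=2, spread=419/720
Step 4: max=107603/43200, min=454/225, spread=4087/8640
  -> spread < 1/2 first at step 4
Step 5: max=232831/96000, min=110449/54000, spread=65659/172800
Step 6: max=370310263/155520000, min=1118551/540000, spread=1926703/6220800
Step 7: max=21905166517/9331200000, min=203726677/97200000, spread=93896221/373248000
Step 8: max=433412380501/186624000000, min=24688946711/11664000000, spread=61422773/298598400

Answer: 4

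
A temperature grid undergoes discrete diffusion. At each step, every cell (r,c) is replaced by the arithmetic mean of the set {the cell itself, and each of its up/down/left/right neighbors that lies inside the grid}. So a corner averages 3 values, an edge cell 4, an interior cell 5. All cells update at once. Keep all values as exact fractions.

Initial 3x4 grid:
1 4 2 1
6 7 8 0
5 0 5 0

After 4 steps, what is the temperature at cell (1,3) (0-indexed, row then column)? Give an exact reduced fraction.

Step 1: cell (1,3) = 9/4
Step 2: cell (1,3) = 559/240
Step 3: cell (1,3) = 38813/14400
Step 4: cell (1,3) = 2463607/864000
Full grid after step 4:
  525263/129600 827773/216000 237271/72000 123911/43200
  3573497/864000 1409233/360000 1214183/360000 2463607/864000
  535613/129600 422699/108000 364469/108000 379583/129600

Answer: 2463607/864000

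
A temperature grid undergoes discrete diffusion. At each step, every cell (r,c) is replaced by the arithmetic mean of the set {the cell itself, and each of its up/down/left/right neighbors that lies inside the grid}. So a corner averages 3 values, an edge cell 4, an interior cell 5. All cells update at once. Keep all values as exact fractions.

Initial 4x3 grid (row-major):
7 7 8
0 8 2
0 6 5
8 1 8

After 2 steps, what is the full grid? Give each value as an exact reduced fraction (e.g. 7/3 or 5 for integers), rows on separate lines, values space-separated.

Answer: 191/36 673/120 227/36
991/240 128/25 319/60
57/16 231/50 59/12
49/12 209/48 47/9

Derivation:
After step 1:
  14/3 15/2 17/3
  15/4 23/5 23/4
  7/2 4 21/4
  3 23/4 14/3
After step 2:
  191/36 673/120 227/36
  991/240 128/25 319/60
  57/16 231/50 59/12
  49/12 209/48 47/9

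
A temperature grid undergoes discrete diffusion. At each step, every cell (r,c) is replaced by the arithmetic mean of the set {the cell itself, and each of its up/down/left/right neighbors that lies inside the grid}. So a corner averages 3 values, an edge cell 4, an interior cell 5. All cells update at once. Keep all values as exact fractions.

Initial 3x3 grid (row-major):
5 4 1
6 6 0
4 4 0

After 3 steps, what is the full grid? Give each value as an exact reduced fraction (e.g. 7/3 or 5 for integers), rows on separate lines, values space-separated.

Answer: 631/144 1313/360 1199/432
12709/2880 2119/600 2533/960
1811/432 1649/480 1117/432

Derivation:
After step 1:
  5 4 5/3
  21/4 4 7/4
  14/3 7/2 4/3
After step 2:
  19/4 11/3 89/36
  227/48 37/10 35/16
  161/36 27/8 79/36
After step 3:
  631/144 1313/360 1199/432
  12709/2880 2119/600 2533/960
  1811/432 1649/480 1117/432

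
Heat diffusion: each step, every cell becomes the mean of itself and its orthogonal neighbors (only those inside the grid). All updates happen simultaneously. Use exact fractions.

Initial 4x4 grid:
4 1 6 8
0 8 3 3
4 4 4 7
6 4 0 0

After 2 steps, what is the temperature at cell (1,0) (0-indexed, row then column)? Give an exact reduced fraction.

Step 1: cell (1,0) = 4
Step 2: cell (1,0) = 371/120
Full grid after step 2:
  125/36 847/240 1183/240 185/36
  371/120 431/100 427/100 1153/240
  509/120 93/25 187/50 881/240
  35/9 449/120 343/120 47/18

Answer: 371/120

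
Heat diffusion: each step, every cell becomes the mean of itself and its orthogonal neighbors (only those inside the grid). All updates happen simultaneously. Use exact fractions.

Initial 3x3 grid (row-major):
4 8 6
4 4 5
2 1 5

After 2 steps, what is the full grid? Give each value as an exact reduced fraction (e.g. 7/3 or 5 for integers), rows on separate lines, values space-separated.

After step 1:
  16/3 11/2 19/3
  7/2 22/5 5
  7/3 3 11/3
After step 2:
  43/9 647/120 101/18
  467/120 107/25 97/20
  53/18 67/20 35/9

Answer: 43/9 647/120 101/18
467/120 107/25 97/20
53/18 67/20 35/9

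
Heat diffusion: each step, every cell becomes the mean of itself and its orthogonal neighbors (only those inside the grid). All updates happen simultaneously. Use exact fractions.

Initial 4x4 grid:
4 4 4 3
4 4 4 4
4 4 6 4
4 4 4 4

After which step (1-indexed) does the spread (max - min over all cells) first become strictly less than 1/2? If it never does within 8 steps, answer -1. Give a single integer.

Answer: 3

Derivation:
Step 1: max=9/2, min=11/3, spread=5/6
Step 2: max=111/25, min=67/18, spread=323/450
Step 3: max=5167/1200, min=28213/7200, spread=2789/7200
  -> spread < 1/2 first at step 3
Step 4: max=92159/21600, min=7994/2025, spread=20669/64800
Step 5: max=4566919/1080000, min=5185793/1296000, spread=1472549/6480000
Step 6: max=81902963/19440000, min=5869549/1458000, spread=10926929/58320000
Step 7: max=2443940693/583200000, min=23571852493/5832000000, spread=867554437/5832000000
Step 8: max=73106897459/17496000000, min=236329048063/58320000000, spread=22081830401/174960000000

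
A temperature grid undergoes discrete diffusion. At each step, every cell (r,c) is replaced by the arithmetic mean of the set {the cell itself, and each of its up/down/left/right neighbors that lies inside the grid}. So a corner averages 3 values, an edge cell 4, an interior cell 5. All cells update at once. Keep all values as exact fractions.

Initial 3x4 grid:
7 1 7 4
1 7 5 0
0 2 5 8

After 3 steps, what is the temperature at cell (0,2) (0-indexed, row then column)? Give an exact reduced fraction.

Answer: 6083/1440

Derivation:
Step 1: cell (0,2) = 17/4
Step 2: cell (0,2) = 1093/240
Step 3: cell (0,2) = 6083/1440
Full grid after step 3:
  1297/360 671/160 6083/1440 2317/540
  3293/960 367/100 867/200 823/192
  231/80 869/240 1477/360 9503/2160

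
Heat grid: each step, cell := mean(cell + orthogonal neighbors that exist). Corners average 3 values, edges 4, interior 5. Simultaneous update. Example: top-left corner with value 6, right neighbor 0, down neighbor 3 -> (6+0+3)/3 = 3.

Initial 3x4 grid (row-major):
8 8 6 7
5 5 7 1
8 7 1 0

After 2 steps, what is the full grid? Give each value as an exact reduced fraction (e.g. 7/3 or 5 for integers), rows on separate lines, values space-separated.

After step 1:
  7 27/4 7 14/3
  13/2 32/5 4 15/4
  20/3 21/4 15/4 2/3
After step 2:
  27/4 543/80 269/48 185/36
  797/120 289/50 249/50 157/48
  221/36 331/60 41/12 49/18

Answer: 27/4 543/80 269/48 185/36
797/120 289/50 249/50 157/48
221/36 331/60 41/12 49/18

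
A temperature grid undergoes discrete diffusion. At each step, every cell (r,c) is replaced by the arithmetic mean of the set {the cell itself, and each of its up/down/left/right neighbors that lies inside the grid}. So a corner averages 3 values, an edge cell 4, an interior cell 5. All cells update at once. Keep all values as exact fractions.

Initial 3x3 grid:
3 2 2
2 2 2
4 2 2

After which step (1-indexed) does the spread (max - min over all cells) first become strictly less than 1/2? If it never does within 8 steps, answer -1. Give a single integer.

Step 1: max=11/4, min=2, spread=3/4
Step 2: max=95/36, min=2, spread=23/36
Step 3: max=1061/432, min=299/144, spread=41/108
  -> spread < 1/2 first at step 3
Step 4: max=62731/25920, min=5161/2400, spread=34961/129600
Step 5: max=3675797/1555200, min=1127899/518400, spread=2921/15552
Step 6: max=218454859/93312000, min=68716453/31104000, spread=24611/186624
Step 7: max=12978911573/5598720000, min=153834433/69120000, spread=207329/2239488
Step 8: max=774542280331/335923200000, min=250903114277/111974400000, spread=1746635/26873856

Answer: 3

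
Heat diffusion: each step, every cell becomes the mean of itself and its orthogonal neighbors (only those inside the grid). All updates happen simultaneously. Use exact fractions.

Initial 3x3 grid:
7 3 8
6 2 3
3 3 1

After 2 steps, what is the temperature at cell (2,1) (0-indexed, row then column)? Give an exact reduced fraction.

Answer: 719/240

Derivation:
Step 1: cell (2,1) = 9/4
Step 2: cell (2,1) = 719/240
Full grid after step 2:
  89/18 23/5 79/18
  517/120 373/100 139/40
  43/12 719/240 97/36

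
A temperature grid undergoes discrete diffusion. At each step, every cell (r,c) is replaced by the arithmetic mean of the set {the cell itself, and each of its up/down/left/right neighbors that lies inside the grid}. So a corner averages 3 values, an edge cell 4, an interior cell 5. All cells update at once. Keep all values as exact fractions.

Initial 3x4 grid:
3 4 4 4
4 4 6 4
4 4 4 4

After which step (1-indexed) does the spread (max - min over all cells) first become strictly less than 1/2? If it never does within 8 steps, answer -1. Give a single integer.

Answer: 3

Derivation:
Step 1: max=9/2, min=11/3, spread=5/6
Step 2: max=223/50, min=67/18, spread=166/225
Step 3: max=10411/2400, min=56351/14400, spread=1223/2880
  -> spread < 1/2 first at step 3
Step 4: max=92951/21600, min=511391/129600, spread=9263/25920
Step 5: max=36950371/8640000, min=31195999/7776000, spread=20593349/77760000
Step 6: max=331171961/77760000, min=1881486041/466560000, spread=4221829/18662400
Step 7: max=131821517851/31104000000, min=113681238019/27993600000, spread=49581280469/279936000000
Step 8: max=1182812810141/279936000000, min=6846191323721/1679616000000, spread=2005484297/13436928000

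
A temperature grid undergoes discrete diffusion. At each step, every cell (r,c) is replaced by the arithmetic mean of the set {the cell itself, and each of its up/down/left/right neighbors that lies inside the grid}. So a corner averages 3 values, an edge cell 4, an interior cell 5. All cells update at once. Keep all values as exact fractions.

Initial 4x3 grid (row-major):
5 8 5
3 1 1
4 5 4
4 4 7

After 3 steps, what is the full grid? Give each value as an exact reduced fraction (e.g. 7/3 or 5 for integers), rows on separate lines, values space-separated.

After step 1:
  16/3 19/4 14/3
  13/4 18/5 11/4
  4 18/5 17/4
  4 5 5
After step 2:
  40/9 367/80 73/18
  971/240 359/100 229/60
  297/80 409/100 39/10
  13/3 22/5 19/4
After step 3:
  1177/270 6671/1600 8971/2160
  28427/7200 2013/500 6913/1800
  9709/2400 7877/2000 4967/1200
  2987/720 659/150 87/20

Answer: 1177/270 6671/1600 8971/2160
28427/7200 2013/500 6913/1800
9709/2400 7877/2000 4967/1200
2987/720 659/150 87/20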